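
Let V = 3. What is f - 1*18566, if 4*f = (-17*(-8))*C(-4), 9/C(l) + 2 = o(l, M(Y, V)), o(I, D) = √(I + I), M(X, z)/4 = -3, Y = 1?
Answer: -18617 - 51*I*√2 ≈ -18617.0 - 72.125*I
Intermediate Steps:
M(X, z) = -12 (M(X, z) = 4*(-3) = -12)
o(I, D) = √2*√I (o(I, D) = √(2*I) = √2*√I)
C(l) = 9/(-2 + √2*√l)
f = 306/(-2 + 2*I*√2) (f = ((-17*(-8))*(9/(-2 + √2*√(-4))))/4 = (136*(9/(-2 + √2*(2*I))))/4 = (136*(9/(-2 + 2*I*√2)))/4 = (1224/(-2 + 2*I*√2))/4 = 306/(-2 + 2*I*√2) ≈ -51.0 - 72.125*I)
f - 1*18566 = (-51 - 51*I*√2) - 1*18566 = (-51 - 51*I*√2) - 18566 = -18617 - 51*I*√2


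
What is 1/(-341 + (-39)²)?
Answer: 1/1180 ≈ 0.00084746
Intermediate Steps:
1/(-341 + (-39)²) = 1/(-341 + 1521) = 1/1180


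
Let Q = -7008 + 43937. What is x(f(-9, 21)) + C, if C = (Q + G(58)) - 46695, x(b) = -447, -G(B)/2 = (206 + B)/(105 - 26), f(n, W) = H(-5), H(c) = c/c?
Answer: -807355/79 ≈ -10220.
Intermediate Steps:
H(c) = 1
f(n, W) = 1
G(B) = -412/79 - 2*B/79 (G(B) = -2*(206 + B)/(105 - 26) = -2*(206 + B)/79 = -2*(206/79 + B/79) = -412/79 - 2*B/79)
Q = 36929
C = -772042/79 (C = (36929 + (-412/79 - 2/79*58)) - 46695 = (36929 + (-412/79 - 116/79)) - 46695 = (36929 - 528/79) - 46695 = 2916863/79 - 46695 = -772042/79 ≈ -9772.7)
x(f(-9, 21)) + C = -447 - 772042/79 = -807355/79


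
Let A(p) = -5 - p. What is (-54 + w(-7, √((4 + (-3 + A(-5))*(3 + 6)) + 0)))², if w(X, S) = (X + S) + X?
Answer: (68 - I*√23)² ≈ 4601.0 - 652.23*I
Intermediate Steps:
w(X, S) = S + 2*X (w(X, S) = (S + X) + X = S + 2*X)
(-54 + w(-7, √((4 + (-3 + A(-5))*(3 + 6)) + 0)))² = (-54 + (√((4 + (-3 + (-5 - 1*(-5)))*(3 + 6)) + 0) + 2*(-7)))² = (-54 + (√((4 + (-3 + (-5 + 5))*9) + 0) - 14))² = (-54 + (√((4 + (-3 + 0)*9) + 0) - 14))² = (-54 + (√((4 - 3*9) + 0) - 14))² = (-54 + (√((4 - 27) + 0) - 14))² = (-54 + (√(-23 + 0) - 14))² = (-54 + (√(-23) - 14))² = (-54 + (I*√23 - 14))² = (-54 + (-14 + I*√23))² = (-68 + I*√23)²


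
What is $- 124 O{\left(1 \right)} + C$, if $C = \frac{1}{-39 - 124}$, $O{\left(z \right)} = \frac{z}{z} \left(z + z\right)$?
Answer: $- \frac{40425}{163} \approx -248.01$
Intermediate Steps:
$O{\left(z \right)} = 2 z$ ($O{\left(z \right)} = 1 \cdot 2 z = 2 z$)
$C = - \frac{1}{163}$ ($C = \frac{1}{-163} = - \frac{1}{163} \approx -0.006135$)
$- 124 O{\left(1 \right)} + C = - 124 \cdot 2 \cdot 1 - \frac{1}{163} = \left(-124\right) 2 - \frac{1}{163} = -248 - \frac{1}{163} = - \frac{40425}{163}$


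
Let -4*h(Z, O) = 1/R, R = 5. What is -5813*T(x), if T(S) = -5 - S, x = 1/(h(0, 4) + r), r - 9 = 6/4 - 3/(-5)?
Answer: 6539625/221 ≈ 29591.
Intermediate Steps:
h(Z, O) = -1/20 (h(Z, O) = -1/4/5 = -1/4*1/5 = -1/20)
r = 111/10 (r = 9 + (6/4 - 3/(-5)) = 9 + (6*(1/4) - 3*(-1/5)) = 9 + (3/2 + 3/5) = 9 + 21/10 = 111/10 ≈ 11.100)
x = 20/221 (x = 1/(-1/20 + 111/10) = 1/(221/20) = 20/221 ≈ 0.090498)
-5813*T(x) = -5813*(-5 - 1*20/221) = -5813*(-5 - 20/221) = -5813*(-1125/221) = 6539625/221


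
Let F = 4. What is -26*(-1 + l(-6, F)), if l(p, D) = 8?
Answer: -182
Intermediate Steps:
-26*(-1 + l(-6, F)) = -26*(-1 + 8) = -26*7 = -182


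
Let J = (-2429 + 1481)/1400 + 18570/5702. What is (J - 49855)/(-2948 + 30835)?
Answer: -629686553/352241050 ≈ -1.7877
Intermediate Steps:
J = 2574063/997850 (J = -948*1/1400 + 18570*(1/5702) = -237/350 + 9285/2851 = 2574063/997850 ≈ 2.5796)
(J - 49855)/(-2948 + 30835) = (2574063/997850 - 49855)/(-2948 + 30835) = -49745237687/997850/27887 = -49745237687/997850*1/27887 = -629686553/352241050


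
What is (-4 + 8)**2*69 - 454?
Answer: 650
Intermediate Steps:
(-4 + 8)**2*69 - 454 = 4**2*69 - 454 = 16*69 - 454 = 1104 - 454 = 650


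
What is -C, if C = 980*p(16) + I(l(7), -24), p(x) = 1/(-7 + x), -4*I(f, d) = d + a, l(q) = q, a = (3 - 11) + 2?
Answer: -2095/18 ≈ -116.39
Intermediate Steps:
a = -6 (a = -8 + 2 = -6)
I(f, d) = 3/2 - d/4 (I(f, d) = -(d - 6)/4 = -(-6 + d)/4 = 3/2 - d/4)
C = 2095/18 (C = 980/(-7 + 16) + (3/2 - ¼*(-24)) = 980/9 + (3/2 + 6) = 980*(⅑) + 15/2 = 980/9 + 15/2 = 2095/18 ≈ 116.39)
-C = -1*2095/18 = -2095/18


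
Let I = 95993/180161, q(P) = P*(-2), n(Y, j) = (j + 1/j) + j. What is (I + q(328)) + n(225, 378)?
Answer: 6846551315/68100858 ≈ 100.54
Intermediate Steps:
n(Y, j) = 1/j + 2*j
q(P) = -2*P
I = 95993/180161 (I = 95993*(1/180161) = 95993/180161 ≈ 0.53282)
(I + q(328)) + n(225, 378) = (95993/180161 - 2*328) + (1/378 + 2*378) = (95993/180161 - 656) + (1/378 + 756) = -118089623/180161 + 285769/378 = 6846551315/68100858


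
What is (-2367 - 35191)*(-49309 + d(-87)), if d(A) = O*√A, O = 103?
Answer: 1851947422 - 3868474*I*√87 ≈ 1.8519e+9 - 3.6083e+7*I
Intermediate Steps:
d(A) = 103*√A
(-2367 - 35191)*(-49309 + d(-87)) = (-2367 - 35191)*(-49309 + 103*√(-87)) = -37558*(-49309 + 103*(I*√87)) = -37558*(-49309 + 103*I*√87) = 1851947422 - 3868474*I*√87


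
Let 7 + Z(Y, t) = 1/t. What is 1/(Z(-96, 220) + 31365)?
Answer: 220/6898761 ≈ 3.1890e-5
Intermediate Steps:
Z(Y, t) = -7 + 1/t
1/(Z(-96, 220) + 31365) = 1/((-7 + 1/220) + 31365) = 1/(-1539/220 + 31365) = 1/(6898761/220) = 220/6898761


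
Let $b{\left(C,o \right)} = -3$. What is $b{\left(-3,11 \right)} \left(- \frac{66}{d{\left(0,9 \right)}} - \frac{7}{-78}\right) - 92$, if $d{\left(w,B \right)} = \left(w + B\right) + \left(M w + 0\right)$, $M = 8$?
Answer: $- \frac{1827}{26} \approx -70.269$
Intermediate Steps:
$d{\left(w,B \right)} = B + 9 w$ ($d{\left(w,B \right)} = \left(w + B\right) + \left(8 w + 0\right) = \left(B + w\right) + 8 w = B + 9 w$)
$b{\left(-3,11 \right)} \left(- \frac{66}{d{\left(0,9 \right)}} - \frac{7}{-78}\right) - 92 = - 3 \left(- \frac{66}{9 + 9 \cdot 0} - \frac{7}{-78}\right) - 92 = - 3 \left(- \frac{66}{9 + 0} - - \frac{7}{78}\right) - 92 = - 3 \left(- \frac{66}{9} + \frac{7}{78}\right) - 92 = - 3 \left(\left(-66\right) \frac{1}{9} + \frac{7}{78}\right) - 92 = - 3 \left(- \frac{22}{3} + \frac{7}{78}\right) - 92 = \left(-3\right) \left(- \frac{565}{78}\right) - 92 = \frac{565}{26} - 92 = - \frac{1827}{26}$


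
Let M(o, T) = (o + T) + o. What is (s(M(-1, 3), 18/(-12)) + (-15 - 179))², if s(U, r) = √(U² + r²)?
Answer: (388 - √13)²/4 ≈ 36940.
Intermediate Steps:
M(o, T) = T + 2*o (M(o, T) = (T + o) + o = T + 2*o)
(s(M(-1, 3), 18/(-12)) + (-15 - 179))² = (√((3 + 2*(-1))² + (18/(-12))²) + (-15 - 179))² = (√((3 - 2)² + (18*(-1/12))²) - 194)² = (√(1² + (-3/2)²) - 194)² = (√(1 + 9/4) - 194)² = (√(13/4) - 194)² = (√13/2 - 194)² = (-194 + √13/2)²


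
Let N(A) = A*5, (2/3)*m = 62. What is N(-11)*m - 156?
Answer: -5271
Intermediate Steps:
m = 93 (m = (3/2)*62 = 93)
N(A) = 5*A
N(-11)*m - 156 = (5*(-11))*93 - 156 = -55*93 - 156 = -5115 - 156 = -5271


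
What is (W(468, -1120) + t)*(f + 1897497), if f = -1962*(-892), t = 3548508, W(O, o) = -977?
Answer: 12939977623131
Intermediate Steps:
f = 1750104
(W(468, -1120) + t)*(f + 1897497) = (-977 + 3548508)*(1750104 + 1897497) = 3547531*3647601 = 12939977623131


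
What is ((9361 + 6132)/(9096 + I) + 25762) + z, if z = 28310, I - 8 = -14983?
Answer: 317873795/5879 ≈ 54069.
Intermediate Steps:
I = -14975 (I = 8 - 14983 = -14975)
((9361 + 6132)/(9096 + I) + 25762) + z = ((9361 + 6132)/(9096 - 14975) + 25762) + 28310 = (15493/(-5879) + 25762) + 28310 = (15493*(-1/5879) + 25762) + 28310 = (-15493/5879 + 25762) + 28310 = 151439305/5879 + 28310 = 317873795/5879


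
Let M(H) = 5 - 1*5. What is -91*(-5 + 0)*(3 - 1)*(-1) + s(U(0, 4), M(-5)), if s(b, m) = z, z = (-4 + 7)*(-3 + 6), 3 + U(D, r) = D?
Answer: -901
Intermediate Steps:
U(D, r) = -3 + D
M(H) = 0 (M(H) = 5 - 5 = 0)
z = 9 (z = 3*3 = 9)
s(b, m) = 9
-91*(-5 + 0)*(3 - 1)*(-1) + s(U(0, 4), M(-5)) = -91*(-5 + 0)*(3 - 1)*(-1) + 9 = -91*(-5*2)*(-1) + 9 = -(-910)*(-1) + 9 = -91*10 + 9 = -910 + 9 = -901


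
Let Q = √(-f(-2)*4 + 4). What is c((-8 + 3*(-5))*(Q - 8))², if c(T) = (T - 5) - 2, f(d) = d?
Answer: 37677 - 16284*√3 ≈ 9472.3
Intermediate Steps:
Q = 2*√3 (Q = √(-1*(-2)*4 + 4) = √(2*4 + 4) = √(8 + 4) = √12 = 2*√3 ≈ 3.4641)
c(T) = -7 + T (c(T) = (-5 + T) - 2 = -7 + T)
c((-8 + 3*(-5))*(Q - 8))² = (-7 + (-8 + 3*(-5))*(2*√3 - 8))² = (-7 + (-8 - 15)*(-8 + 2*√3))² = (-7 - 23*(-8 + 2*√3))² = (-7 + (184 - 46*√3))² = (177 - 46*√3)²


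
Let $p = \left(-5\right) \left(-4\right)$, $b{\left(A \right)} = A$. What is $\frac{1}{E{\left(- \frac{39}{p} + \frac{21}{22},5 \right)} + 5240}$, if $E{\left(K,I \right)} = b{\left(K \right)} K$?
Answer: $\frac{48400}{253663961} \approx 0.0001908$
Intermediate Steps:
$p = 20$
$E{\left(K,I \right)} = K^{2}$ ($E{\left(K,I \right)} = K K = K^{2}$)
$\frac{1}{E{\left(- \frac{39}{p} + \frac{21}{22},5 \right)} + 5240} = \frac{1}{\left(- \frac{39}{20} + \frac{21}{22}\right)^{2} + 5240} = \frac{1}{\left(- \frac{219}{220}\right)^{2} + 5240} = \frac{1}{\frac{47961}{48400} + 5240} = \frac{1}{\frac{253663961}{48400}} = \frac{48400}{253663961}$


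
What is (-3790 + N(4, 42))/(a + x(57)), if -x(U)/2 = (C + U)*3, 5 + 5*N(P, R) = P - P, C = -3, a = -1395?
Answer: 3791/1719 ≈ 2.2054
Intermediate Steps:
N(P, R) = -1 (N(P, R) = -1 + (P - P)/5 = -1 + (⅕)*0 = -1 + 0 = -1)
x(U) = 18 - 6*U (x(U) = -2*(-3 + U)*3 = -2*(-9 + 3*U) = 18 - 6*U)
(-3790 + N(4, 42))/(a + x(57)) = (-3790 - 1)/(-1395 + (18 - 6*57)) = -3791/(-1395 + (18 - 342)) = -3791/(-1395 - 324) = -3791/(-1719) = -3791*(-1/1719) = 3791/1719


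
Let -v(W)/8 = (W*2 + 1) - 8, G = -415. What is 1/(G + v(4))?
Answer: -1/423 ≈ -0.0023641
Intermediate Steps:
v(W) = 56 - 16*W (v(W) = -8*((W*2 + 1) - 8) = -8*((2*W + 1) - 8) = -8*((1 + 2*W) - 8) = -8*(-7 + 2*W) = 56 - 16*W)
1/(G + v(4)) = 1/(-415 + (56 - 16*4)) = 1/(-415 + (56 - 64)) = 1/(-415 - 8) = 1/(-423) = -1/423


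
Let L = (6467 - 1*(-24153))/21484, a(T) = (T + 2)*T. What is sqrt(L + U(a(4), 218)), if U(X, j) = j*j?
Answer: 11*sqrt(11330548809)/5371 ≈ 218.00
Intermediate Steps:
a(T) = T*(2 + T) (a(T) = (2 + T)*T = T*(2 + T))
L = 7655/5371 (L = (6467 + 24153)*(1/21484) = 30620*(1/21484) = 7655/5371 ≈ 1.4252)
U(X, j) = j**2
sqrt(L + U(a(4), 218)) = sqrt(7655/5371 + 218**2) = sqrt(7655/5371 + 47524) = sqrt(255259059/5371) = 11*sqrt(11330548809)/5371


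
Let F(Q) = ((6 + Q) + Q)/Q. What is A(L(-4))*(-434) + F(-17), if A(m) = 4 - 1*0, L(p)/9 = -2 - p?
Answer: -29484/17 ≈ -1734.4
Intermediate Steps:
L(p) = -18 - 9*p (L(p) = 9*(-2 - p) = -18 - 9*p)
F(Q) = (6 + 2*Q)/Q
A(m) = 4 (A(m) = 4 + 0 = 4)
A(L(-4))*(-434) + F(-17) = 4*(-434) + (2 + 6/(-17)) = -1736 + (2 + 6*(-1/17)) = -1736 + (2 - 6/17) = -1736 + 28/17 = -29484/17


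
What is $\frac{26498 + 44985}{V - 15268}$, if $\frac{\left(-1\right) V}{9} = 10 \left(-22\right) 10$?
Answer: $\frac{71483}{4532} \approx 15.773$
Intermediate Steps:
$V = 19800$ ($V = - 9 \cdot 10 \left(-22\right) 10 = - 9 \left(\left(-220\right) 10\right) = \left(-9\right) \left(-2200\right) = 19800$)
$\frac{26498 + 44985}{V - 15268} = \frac{26498 + 44985}{19800 - 15268} = \frac{71483}{4532}$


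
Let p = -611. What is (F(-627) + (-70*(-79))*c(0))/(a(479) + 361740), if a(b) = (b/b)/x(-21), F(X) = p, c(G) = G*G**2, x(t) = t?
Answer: -12831/7596539 ≈ -0.0016891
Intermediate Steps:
c(G) = G**3
F(X) = -611
a(b) = -1/21 (a(b) = (b/b)/(-21) = 1*(-1/21) = -1/21)
(F(-627) + (-70*(-79))*c(0))/(a(479) + 361740) = (-611 - 70*(-79)*0**3)/(-1/21 + 361740) = (-611 + 5530*0)/(7596539/21) = (-611 + 0)*(21/7596539) = -611*21/7596539 = -12831/7596539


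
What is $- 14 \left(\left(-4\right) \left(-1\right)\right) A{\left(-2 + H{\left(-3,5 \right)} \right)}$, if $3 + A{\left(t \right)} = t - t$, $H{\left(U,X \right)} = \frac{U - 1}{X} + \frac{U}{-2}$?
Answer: $168$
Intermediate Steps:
$H{\left(U,X \right)} = - \frac{U}{2} + \frac{-1 + U}{X}$ ($H{\left(U,X \right)} = \frac{U - 1}{X} + U \left(- \frac{1}{2}\right) = \frac{-1 + U}{X} - \frac{U}{2} = - \frac{U}{2} + \frac{-1 + U}{X}$)
$A{\left(t \right)} = -3$ ($A{\left(t \right)} = -3 + \left(t - t\right) = -3 + 0 = -3$)
$- 14 \left(\left(-4\right) \left(-1\right)\right) A{\left(-2 + H{\left(-3,5 \right)} \right)} = - 14 \left(\left(-4\right) \left(-1\right)\right) \left(-3\right) = \left(-14\right) 4 \left(-3\right) = \left(-56\right) \left(-3\right) = 168$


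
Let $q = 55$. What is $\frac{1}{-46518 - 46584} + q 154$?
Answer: $\frac{788573939}{93102} \approx 8470.0$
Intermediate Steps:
$\frac{1}{-46518 - 46584} + q 154 = \frac{1}{-46518 - 46584} + 55 \cdot 154 = \frac{1}{-93102} + 8470 = - \frac{1}{93102} + 8470 = \frac{788573939}{93102}$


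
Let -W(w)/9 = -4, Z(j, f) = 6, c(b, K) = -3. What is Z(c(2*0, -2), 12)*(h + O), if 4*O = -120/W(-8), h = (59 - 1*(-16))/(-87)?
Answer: -295/29 ≈ -10.172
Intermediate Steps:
h = -25/29 (h = (59 + 16)*(-1/87) = 75*(-1/87) = -25/29 ≈ -0.86207)
W(w) = 36 (W(w) = -9*(-4) = 36)
O = -⅚ (O = (-120/36)/4 = (-120*1/36)/4 = (¼)*(-10/3) = -⅚ ≈ -0.83333)
Z(c(2*0, -2), 12)*(h + O) = 6*(-25/29 - ⅚) = 6*(-295/174) = -295/29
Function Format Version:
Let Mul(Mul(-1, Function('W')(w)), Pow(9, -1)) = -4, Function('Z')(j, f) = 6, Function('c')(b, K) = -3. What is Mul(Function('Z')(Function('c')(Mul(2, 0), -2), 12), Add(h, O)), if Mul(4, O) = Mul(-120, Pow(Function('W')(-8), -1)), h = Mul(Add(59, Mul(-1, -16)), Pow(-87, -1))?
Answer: Rational(-295, 29) ≈ -10.172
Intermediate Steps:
h = Rational(-25, 29) (h = Mul(Add(59, 16), Rational(-1, 87)) = Mul(75, Rational(-1, 87)) = Rational(-25, 29) ≈ -0.86207)
Function('W')(w) = 36 (Function('W')(w) = Mul(-9, -4) = 36)
O = Rational(-5, 6) (O = Mul(Rational(1, 4), Mul(-120, Pow(36, -1))) = Mul(Rational(1, 4), Mul(-120, Rational(1, 36))) = Mul(Rational(1, 4), Rational(-10, 3)) = Rational(-5, 6) ≈ -0.83333)
Mul(Function('Z')(Function('c')(Mul(2, 0), -2), 12), Add(h, O)) = Mul(6, Add(Rational(-25, 29), Rational(-5, 6))) = Mul(6, Rational(-295, 174)) = Rational(-295, 29)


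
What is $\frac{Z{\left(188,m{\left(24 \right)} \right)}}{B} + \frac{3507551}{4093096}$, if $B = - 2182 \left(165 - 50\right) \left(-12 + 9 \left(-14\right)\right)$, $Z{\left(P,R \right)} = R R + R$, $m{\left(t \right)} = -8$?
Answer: $\frac{30365224452179}{35434279985160} \approx 0.85695$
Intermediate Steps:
$Z{\left(P,R \right)} = R + R^{2}$ ($Z{\left(P,R \right)} = R^{2} + R = R + R^{2}$)
$B = 34628340$ ($B = - 2182 \cdot 115 \left(-12 - 126\right) = - 2182 \cdot 115 \left(-138\right) = \left(-2182\right) \left(-15870\right) = 34628340$)
$\frac{Z{\left(188,m{\left(24 \right)} \right)}}{B} + \frac{3507551}{4093096} = \frac{\left(-8\right) \left(1 - 8\right)}{34628340} + \frac{3507551}{4093096} = \left(-8\right) \left(-7\right) \frac{1}{34628340} + 3507551 \cdot \frac{1}{4093096} = 56 \cdot \frac{1}{34628340} + \frac{3507551}{4093096} = \frac{14}{8657085} + \frac{3507551}{4093096} = \frac{30365224452179}{35434279985160}$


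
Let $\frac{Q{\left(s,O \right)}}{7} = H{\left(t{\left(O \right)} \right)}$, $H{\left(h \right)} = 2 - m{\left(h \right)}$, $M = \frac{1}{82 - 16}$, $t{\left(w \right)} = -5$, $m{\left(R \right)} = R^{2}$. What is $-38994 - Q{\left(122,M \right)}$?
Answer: $-38833$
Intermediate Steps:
$M = \frac{1}{66} \approx 0.015152$
$H{\left(h \right)} = 2 - h^{2}$
$Q{\left(s,O \right)} = -161$ ($Q{\left(s,O \right)} = 7 \left(2 - \left(-5\right)^{2}\right) = 7 \left(2 - 25\right) = 7 \left(-23\right) = -161$)
$-38994 - Q{\left(122,M \right)} = -38994 - -161 = -38994 + 161 = -38833$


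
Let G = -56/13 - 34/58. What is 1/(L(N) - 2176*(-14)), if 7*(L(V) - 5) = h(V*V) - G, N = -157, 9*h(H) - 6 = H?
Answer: 3393/104711537 ≈ 3.2403e-5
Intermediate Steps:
h(H) = 2/3 + H/9
G = -1845/377 (G = -56*1/13 - 34*1/58 = -56/13 - 17/29 = -1845/377 ≈ -4.8939)
L(V) = 45874/7917 + V**2/63 (L(V) = 5 + ((2/3 + (V*V)/9) - 1*(-1845/377))/7 = 5 + ((2/3 + V**2/9) + 1845/377)/7 = 5 + (6289/1131 + V**2/9)/7 = 5 + (6289/7917 + V**2/63) = 45874/7917 + V**2/63)
1/(L(N) - 2176*(-14)) = 1/((45874/7917 + (1/63)*(-157)**2) - 2176*(-14)) = 1/((45874/7917 + (1/63)*24649) + 30464) = 1/((45874/7917 + 24649/63) + 30464) = 1/(1347185/3393 + 30464) = 1/(104711537/3393) = 3393/104711537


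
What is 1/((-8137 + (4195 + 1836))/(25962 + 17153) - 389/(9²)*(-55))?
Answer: 3492315/922274839 ≈ 0.0037866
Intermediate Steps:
1/((-8137 + (4195 + 1836))/(25962 + 17153) - 389/(9²)*(-55)) = 1/((-8137 + 6031)/43115 - 389/81*(-55)) = 1/(-2106*1/43115 - 389*1/81*(-55)) = 1/(-2106/43115 - 389/81*(-55)) = 1/(-2106/43115 + 21395/81) = 1/(922274839/3492315) = 3492315/922274839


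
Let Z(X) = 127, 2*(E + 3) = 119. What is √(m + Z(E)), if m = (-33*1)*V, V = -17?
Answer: 4*√43 ≈ 26.230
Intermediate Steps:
E = 113/2 (E = -3 + (½)*119 = -3 + 119/2 = 113/2 ≈ 56.500)
m = 561 (m = -33*1*(-17) = -33*(-17) = 561)
√(m + Z(E)) = √(561 + 127) = √688 = 4*√43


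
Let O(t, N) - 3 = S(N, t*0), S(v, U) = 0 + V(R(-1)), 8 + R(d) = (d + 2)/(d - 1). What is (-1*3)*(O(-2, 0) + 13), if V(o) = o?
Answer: -45/2 ≈ -22.500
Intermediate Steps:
R(d) = -8 + (2 + d)/(-1 + d) (R(d) = -8 + (d + 2)/(d - 1) = -8 + (2 + d)/(-1 + d))
S(v, U) = -17/2 (S(v, U) = 0 + (10 - 7*(-1))/(-1 - 1) = 0 + (10 + 7)/(-2) = 0 - ½*17 = 0 - 17/2 = -17/2)
O(t, N) = -11/2 (O(t, N) = 3 - 17/2 = -11/2)
(-1*3)*(O(-2, 0) + 13) = (-1*3)*(-11/2 + 13) = -3*15/2 = -45/2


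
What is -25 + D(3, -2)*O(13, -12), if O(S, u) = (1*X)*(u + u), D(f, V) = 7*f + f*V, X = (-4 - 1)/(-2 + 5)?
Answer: 575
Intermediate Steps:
X = -5/3 ≈ -1.6667
D(f, V) = 7*f + V*f
O(S, u) = -10*u/3 (O(S, u) = (1*(-5/3))*(u + u) = -10*u/3)
-25 + D(3, -2)*O(13, -12) = -25 + (3*(7 - 2))*(-10/3*(-12)) = -25 + (3*5)*40 = -25 + 15*40 = -25 + 600 = 575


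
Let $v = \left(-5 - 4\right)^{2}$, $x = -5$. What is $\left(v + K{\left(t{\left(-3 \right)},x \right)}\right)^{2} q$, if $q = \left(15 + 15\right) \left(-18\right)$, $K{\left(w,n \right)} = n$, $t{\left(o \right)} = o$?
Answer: $-3119040$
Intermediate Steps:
$v = 81$ ($v = \left(-9\right)^{2} = 81$)
$q = -540$ ($q = 30 \left(-18\right) = -540$)
$\left(v + K{\left(t{\left(-3 \right)},x \right)}\right)^{2} q = \left(81 - 5\right)^{2} \left(-540\right) = 76^{2} \left(-540\right) = 5776 \left(-540\right) = -3119040$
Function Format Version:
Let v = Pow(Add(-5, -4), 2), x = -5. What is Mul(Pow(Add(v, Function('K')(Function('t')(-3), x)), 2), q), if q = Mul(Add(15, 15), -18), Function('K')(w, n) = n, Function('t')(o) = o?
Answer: -3119040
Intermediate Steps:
v = 81 (v = Pow(-9, 2) = 81)
q = -540 (q = Mul(30, -18) = -540)
Mul(Pow(Add(v, Function('K')(Function('t')(-3), x)), 2), q) = Mul(Pow(Add(81, -5), 2), -540) = Mul(Pow(76, 2), -540) = Mul(5776, -540) = -3119040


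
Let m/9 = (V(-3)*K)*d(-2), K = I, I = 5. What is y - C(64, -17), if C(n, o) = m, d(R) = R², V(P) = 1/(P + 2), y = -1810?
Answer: -1630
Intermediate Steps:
V(P) = 1/(2 + P)
K = 5
m = -180 (m = 9*((5/(2 - 3))*(-2)²) = 9*((5/(-1))*4) = 9*(-1*5*4) = 9*(-5*4) = 9*(-20) = -180)
C(n, o) = -180
y - C(64, -17) = -1810 - 1*(-180) = -1810 + 180 = -1630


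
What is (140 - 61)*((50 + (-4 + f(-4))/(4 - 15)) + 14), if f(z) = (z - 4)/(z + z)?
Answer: 55853/11 ≈ 5077.5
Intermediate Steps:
f(z) = (-4 + z)/(2*z) (f(z) = (-4 + z)/((2*z)) = (-4 + z)*(1/(2*z)) = (-4 + z)/(2*z))
(140 - 61)*((50 + (-4 + f(-4))/(4 - 15)) + 14) = (140 - 61)*((50 + (-4 + (½)*(-4 - 4)/(-4))/(4 - 15)) + 14) = 79*((50 + (-4 + (½)*(-¼)*(-8))/(-11)) + 14) = 79*((50 + (-4 + 1)*(-1/11)) + 14) = 79*((50 - 3*(-1/11)) + 14) = 79*((50 + 3/11) + 14) = 79*(553/11 + 14) = 79*(707/11) = 55853/11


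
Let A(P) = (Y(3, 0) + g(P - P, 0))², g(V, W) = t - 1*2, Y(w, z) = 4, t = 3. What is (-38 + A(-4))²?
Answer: 169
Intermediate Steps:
g(V, W) = 1 (g(V, W) = 3 - 1*2 = 3 - 2 = 1)
A(P) = 25 (A(P) = (4 + 1)² = 5² = 25)
(-38 + A(-4))² = (-38 + 25)² = (-13)² = 169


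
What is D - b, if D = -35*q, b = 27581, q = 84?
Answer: -30521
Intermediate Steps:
D = -2940 (D = -35*84 = -2940)
D - b = -2940 - 1*27581 = -2940 - 27581 = -30521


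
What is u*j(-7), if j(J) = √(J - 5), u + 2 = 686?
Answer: 1368*I*√3 ≈ 2369.4*I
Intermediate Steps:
u = 684 (u = -2 + 686 = 684)
j(J) = √(-5 + J)
u*j(-7) = 684*√(-5 - 7) = 684*√(-12) = 684*(2*I*√3) = 1368*I*√3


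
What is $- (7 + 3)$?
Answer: $-10$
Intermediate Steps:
$- (7 + 3) = \left(-1\right) 10 = -10$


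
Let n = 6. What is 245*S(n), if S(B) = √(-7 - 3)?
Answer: 245*I*√10 ≈ 774.76*I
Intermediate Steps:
S(B) = I*√10 (S(B) = √(-10) = I*√10)
245*S(n) = 245*(I*√10) = 245*I*√10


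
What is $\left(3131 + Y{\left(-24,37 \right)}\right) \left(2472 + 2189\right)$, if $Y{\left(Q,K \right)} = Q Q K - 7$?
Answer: $113896196$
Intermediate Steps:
$Y{\left(Q,K \right)} = -7 + K Q^{2}$ ($Y{\left(Q,K \right)} = Q^{2} K - 7 = K Q^{2} - 7 = -7 + K Q^{2}$)
$\left(3131 + Y{\left(-24,37 \right)}\right) \left(2472 + 2189\right) = \left(3131 - \left(7 - 37 \left(-24\right)^{2}\right)\right) \left(2472 + 2189\right) = \left(3131 + \left(-7 + 37 \cdot 576\right)\right) 4661 = \left(3131 + \left(-7 + 21312\right)\right) 4661 = \left(3131 + 21305\right) 4661 = 24436 \cdot 4661 = 113896196$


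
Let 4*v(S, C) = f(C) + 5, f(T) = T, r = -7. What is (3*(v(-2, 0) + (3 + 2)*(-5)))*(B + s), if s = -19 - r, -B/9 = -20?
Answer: -11970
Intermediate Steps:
B = 180 (B = -9*(-20) = 180)
v(S, C) = 5/4 + C/4 (v(S, C) = (C + 5)/4 = (5 + C)/4 = 5/4 + C/4)
s = -12 (s = -19 - 1*(-7) = -19 + 7 = -12)
(3*(v(-2, 0) + (3 + 2)*(-5)))*(B + s) = (3*((5/4 + (¼)*0) + (3 + 2)*(-5)))*(180 - 12) = (3*((5/4 + 0) + 5*(-5)))*168 = (3*(5/4 - 25))*168 = (3*(-95/4))*168 = -285/4*168 = -11970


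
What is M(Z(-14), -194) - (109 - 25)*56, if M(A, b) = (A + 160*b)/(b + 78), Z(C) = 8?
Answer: -128658/29 ≈ -4436.5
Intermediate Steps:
M(A, b) = (A + 160*b)/(78 + b)
M(Z(-14), -194) - (109 - 25)*56 = (8 + 160*(-194))/(78 - 194) - (109 - 25)*56 = (8 - 31040)/(-116) - 84*56 = -1/116*(-31032) - 1*4704 = 7758/29 - 4704 = -128658/29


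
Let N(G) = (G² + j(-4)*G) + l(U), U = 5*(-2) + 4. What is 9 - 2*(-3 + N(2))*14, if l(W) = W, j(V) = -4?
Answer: 373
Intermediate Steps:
U = -6 (U = -10 + 4 = -6)
N(G) = -6 + G² - 4*G (N(G) = (G² - 4*G) - 6 = -6 + G² - 4*G)
9 - 2*(-3 + N(2))*14 = 9 - 2*(-3 + (-6 + 2² - 4*2))*14 = 9 - 2*(-3 + (-6 + 4 - 8))*14 = 9 - 2*(-3 - 10)*14 = 9 - 2*(-13)*14 = 9 + 26*14 = 9 + 364 = 373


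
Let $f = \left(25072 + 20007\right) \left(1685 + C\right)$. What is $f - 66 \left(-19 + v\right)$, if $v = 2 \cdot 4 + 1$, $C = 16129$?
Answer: $803037966$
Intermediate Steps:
$v = 9$ ($v = 8 + 1 = 9$)
$f = 803037306$ ($f = \left(25072 + 20007\right) \left(1685 + 16129\right) = 45079 \cdot 17814 = 803037306$)
$f - 66 \left(-19 + v\right) = 803037306 - 66 \left(-19 + 9\right) = 803037306 - -660 = 803037306 + 660 = 803037966$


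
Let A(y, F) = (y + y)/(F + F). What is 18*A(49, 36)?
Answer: 49/2 ≈ 24.500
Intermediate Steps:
A(y, F) = y/F (A(y, F) = (2*y)/((2*F)) = (2*y)*(1/(2*F)) = y/F)
18*A(49, 36) = 18*(49/36) = 49/2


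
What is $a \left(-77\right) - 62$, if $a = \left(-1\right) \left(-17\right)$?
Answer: $-1371$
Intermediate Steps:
$a = 17$
$a \left(-77\right) - 62 = 17 \left(-77\right) - 62 = -1309 - 62 = -1371$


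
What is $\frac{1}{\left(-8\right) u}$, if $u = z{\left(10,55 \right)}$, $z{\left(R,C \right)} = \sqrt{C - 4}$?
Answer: $- \frac{\sqrt{51}}{408} \approx -0.017503$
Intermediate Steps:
$z{\left(R,C \right)} = \sqrt{-4 + C}$
$u = \sqrt{51}$ ($u = \sqrt{-4 + 55} = \sqrt{51} \approx 7.1414$)
$\frac{1}{\left(-8\right) u} = \frac{1}{\left(-8\right) \sqrt{51}} = - \frac{\sqrt{51}}{408}$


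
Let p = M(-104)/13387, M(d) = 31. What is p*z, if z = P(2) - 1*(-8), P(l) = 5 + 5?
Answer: 558/13387 ≈ 0.041682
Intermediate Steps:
P(l) = 10
p = 31/13387 ≈ 0.0023157
z = 18 (z = 10 - 1*(-8) = 10 + 8 = 18)
p*z = (31/13387)*18 = 558/13387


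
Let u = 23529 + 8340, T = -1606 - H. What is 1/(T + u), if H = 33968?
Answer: -1/3705 ≈ -0.00026991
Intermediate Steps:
T = -35574 (T = -1606 - 1*33968 = -1606 - 33968 = -35574)
u = 31869
1/(T + u) = 1/(-35574 + 31869) = 1/(-3705) = -1/3705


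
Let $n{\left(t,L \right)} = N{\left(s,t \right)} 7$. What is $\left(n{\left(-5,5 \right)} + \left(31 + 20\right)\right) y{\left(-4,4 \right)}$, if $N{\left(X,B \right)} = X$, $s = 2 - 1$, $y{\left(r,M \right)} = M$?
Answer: $232$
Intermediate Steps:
$s = 1$
$n{\left(t,L \right)} = 7$ ($n{\left(t,L \right)} = 1 \cdot 7 = 7$)
$\left(n{\left(-5,5 \right)} + \left(31 + 20\right)\right) y{\left(-4,4 \right)} = \left(7 + \left(31 + 20\right)\right) 4 = \left(7 + 51\right) 4 = 58 \cdot 4 = 232$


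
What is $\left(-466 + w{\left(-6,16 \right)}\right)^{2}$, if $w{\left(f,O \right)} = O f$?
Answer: $315844$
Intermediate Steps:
$\left(-466 + w{\left(-6,16 \right)}\right)^{2} = \left(-466 + 16 \left(-6\right)\right)^{2} = \left(-466 - 96\right)^{2} = \left(-562\right)^{2} = 315844$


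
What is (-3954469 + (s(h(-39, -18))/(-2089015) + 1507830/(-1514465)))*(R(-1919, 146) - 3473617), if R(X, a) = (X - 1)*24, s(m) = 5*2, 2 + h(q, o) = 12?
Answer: 1761385242961871054506495/126549604079 ≈ 1.3919e+13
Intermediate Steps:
h(q, o) = 10 (h(q, o) = -2 + 12 = 10)
s(m) = 10
R(X, a) = -24 + 24*X (R(X, a) = (-1 + X)*24 = -24 + 24*X)
(-3954469 + (s(h(-39, -18))/(-2089015) + 1507830/(-1514465)))*(R(-1919, 146) - 3473617) = (-3954469 + (10/(-2089015) + 1507830/(-1514465)))*((-24 + 24*(-1919)) - 3473617) = (-3954469 + (10*(-1/2089015) + 1507830*(-1/1514465)))*((-24 - 46056) - 3473617) = (-3954469 + (-2/417803 - 301566/302893))*(-46080 - 3473617) = (-3954469 - 125995785284/126549604079)*(-3519697) = -500436612288464335/126549604079*(-3519697) = 1761385242961871054506495/126549604079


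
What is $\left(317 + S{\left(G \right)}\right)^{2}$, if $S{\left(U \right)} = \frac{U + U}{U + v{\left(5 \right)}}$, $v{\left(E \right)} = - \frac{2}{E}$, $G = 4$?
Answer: $\frac{8254129}{81} \approx 1.019 \cdot 10^{5}$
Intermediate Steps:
$S{\left(U \right)} = \frac{2 U}{- \frac{2}{5} + U}$ ($S{\left(U \right)} = \frac{U + U}{U - \frac{2}{5}} = \frac{2 U}{U - \frac{2}{5}} = \frac{2 U}{- \frac{2}{5} + U}$)
$\left(317 + S{\left(G \right)}\right)^{2} = \left(317 + 10 \cdot 4 \frac{1}{-2 + 5 \cdot 4}\right)^{2} = \left(317 + 10 \cdot 4 \frac{1}{-2 + 20}\right)^{2} = \left(317 + 10 \cdot 4 \cdot \frac{1}{18}\right)^{2} = \left(317 + \frac{20}{9}\right)^{2} = \left(\frac{2873}{9}\right)^{2} = \frac{8254129}{81}$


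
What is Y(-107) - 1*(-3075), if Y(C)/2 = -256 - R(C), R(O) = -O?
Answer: 2349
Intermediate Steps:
Y(C) = -512 + 2*C (Y(C) = 2*(-256 - (-1)*C) = 2*(-256 + C) = -512 + 2*C)
Y(-107) - 1*(-3075) = (-512 + 2*(-107)) - 1*(-3075) = (-512 - 214) + 3075 = -726 + 3075 = 2349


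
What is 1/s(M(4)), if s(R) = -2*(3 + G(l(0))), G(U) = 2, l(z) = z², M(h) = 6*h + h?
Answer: -⅒ ≈ -0.10000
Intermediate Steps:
M(h) = 7*h
s(R) = -10 (s(R) = -2*(3 + 2) = -2*5 = -10)
1/s(M(4)) = 1/(-10) = -⅒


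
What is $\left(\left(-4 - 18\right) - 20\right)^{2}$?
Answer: $1764$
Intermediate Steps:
$\left(\left(-4 - 18\right) - 20\right)^{2} = \left(-22 - 20\right)^{2} = \left(-42\right)^{2} = 1764$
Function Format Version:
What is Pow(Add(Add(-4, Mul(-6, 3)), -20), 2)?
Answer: 1764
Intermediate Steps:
Pow(Add(Add(-4, Mul(-6, 3)), -20), 2) = Pow(Add(Add(-4, -18), -20), 2) = Pow(Add(-22, -20), 2) = Pow(-42, 2) = 1764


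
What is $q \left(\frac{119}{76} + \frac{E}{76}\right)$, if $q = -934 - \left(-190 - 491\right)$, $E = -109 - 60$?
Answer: $\frac{6325}{38} \approx 166.45$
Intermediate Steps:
$E = -169$
$q = -253$ ($q = -934 - -681 = -934 + 681 = -253$)
$q \left(\frac{119}{76} + \frac{E}{76}\right) = - 253 \left(\frac{119}{76} - \frac{169}{76}\right) = \left(-253\right) \left(- \frac{25}{38}\right) = \frac{6325}{38}$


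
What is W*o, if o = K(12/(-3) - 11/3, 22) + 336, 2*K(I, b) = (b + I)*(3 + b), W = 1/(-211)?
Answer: -3091/1266 ≈ -2.4415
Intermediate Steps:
W = -1/211 ≈ -0.0047393
K(I, b) = (3 + b)*(I + b)/2 (K(I, b) = ((b + I)*(3 + b))/2 = ((I + b)*(3 + b))/2 = ((3 + b)*(I + b))/2 = (3 + b)*(I + b)/2)
o = 3091/6 (o = ((½)*22² + 3*(12/(-3) - 11/3)/2 + (3/2)*22 + (½)*(12/(-3) - 11/3)*22) + 336 = ((½)*484 + 3*(12*(-⅓) - 11*⅓)/2 + 33 + (½)*(12*(-⅓) - 11*⅓)*22) + 336 = (242 + 3*(-4 - 11/3)/2 + 33 + (½)*(-4 - 11/3)*22) + 336 = (242 + (3/2)*(-23/3) + 33 + (½)*(-23/3)*22) + 336 = (242 - 23/2 + 33 - 253/3) + 336 = 1075/6 + 336 = 3091/6 ≈ 515.17)
W*o = -1/211*3091/6 = -3091/1266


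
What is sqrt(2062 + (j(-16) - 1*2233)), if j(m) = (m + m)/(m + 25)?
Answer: I*sqrt(1571)/3 ≈ 13.212*I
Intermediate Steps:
j(m) = 2*m/(25 + m) (j(m) = (2*m)/(25 + m) = 2*m/(25 + m))
sqrt(2062 + (j(-16) - 1*2233)) = sqrt(2062 + (2*(-16)/(25 - 16) - 1*2233)) = sqrt(2062 + (2*(-16)/9 - 2233)) = sqrt(2062 + (2*(-16)*(1/9) - 2233)) = sqrt(2062 + (-32/9 - 2233)) = sqrt(2062 - 20129/9) = sqrt(-1571/9) = I*sqrt(1571)/3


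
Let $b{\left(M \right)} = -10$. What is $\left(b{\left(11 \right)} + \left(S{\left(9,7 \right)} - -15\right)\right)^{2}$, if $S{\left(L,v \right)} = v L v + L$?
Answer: $207025$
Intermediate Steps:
$S{\left(L,v \right)} = L + L v^{2}$ ($S{\left(L,v \right)} = L v v + L = L v^{2} + L = L + L v^{2}$)
$\left(b{\left(11 \right)} + \left(S{\left(9,7 \right)} - -15\right)\right)^{2} = \left(-10 - \left(-15 - 9 \left(1 + 7^{2}\right)\right)\right)^{2} = \left(-10 + \left(9 \left(1 + 49\right) + 15\right)\right)^{2} = \left(-10 + \left(9 \cdot 50 + 15\right)\right)^{2} = \left(-10 + \left(450 + 15\right)\right)^{2} = \left(-10 + 465\right)^{2} = 455^{2} = 207025$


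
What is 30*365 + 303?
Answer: 11253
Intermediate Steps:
30*365 + 303 = 10950 + 303 = 11253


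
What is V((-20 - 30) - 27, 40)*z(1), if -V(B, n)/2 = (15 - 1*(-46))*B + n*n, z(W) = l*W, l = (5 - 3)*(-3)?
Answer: -37164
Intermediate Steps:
l = -6 (l = 2*(-3) = -6)
z(W) = -6*W
V(B, n) = -122*B - 2*n² (V(B, n) = -2*((15 - 1*(-46))*B + n*n) = -2*((15 + 46)*B + n²) = -2*(61*B + n²) = -2*(n² + 61*B) = -122*B - 2*n²)
V((-20 - 30) - 27, 40)*z(1) = (-122*((-20 - 30) - 27) - 2*40²)*(-6*1) = (-122*(-50 - 27) - 2*1600)*(-6) = (-122*(-77) - 3200)*(-6) = (9394 - 3200)*(-6) = 6194*(-6) = -37164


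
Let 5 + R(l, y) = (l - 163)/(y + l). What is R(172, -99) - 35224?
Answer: -2571708/73 ≈ -35229.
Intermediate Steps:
R(l, y) = -5 + (-163 + l)/(l + y) (R(l, y) = -5 + (l - 163)/(y + l) = -5 + (-163 + l)/(l + y))
R(172, -99) - 35224 = (-163 - 5*(-99) - 4*172)/(172 - 99) - 35224 = (-163 + 495 - 688)/73 - 35224 = (1/73)*(-356) - 35224 = -356/73 - 35224 = -2571708/73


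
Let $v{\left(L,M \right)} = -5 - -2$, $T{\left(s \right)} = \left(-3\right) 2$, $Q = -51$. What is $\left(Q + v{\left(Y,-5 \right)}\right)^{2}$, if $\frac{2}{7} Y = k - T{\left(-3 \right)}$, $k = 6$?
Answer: $2916$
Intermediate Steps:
$T{\left(s \right)} = -6$
$Y = 42$ ($Y = \frac{7 \left(6 - -6\right)}{2} = \frac{7 \left(6 + 6\right)}{2} = \frac{7}{2} \cdot 12 = 42$)
$v{\left(L,M \right)} = -3$ ($v{\left(L,M \right)} = -5 + 2 = -3$)
$\left(Q + v{\left(Y,-5 \right)}\right)^{2} = \left(-51 - 3\right)^{2} = \left(-54\right)^{2} = 2916$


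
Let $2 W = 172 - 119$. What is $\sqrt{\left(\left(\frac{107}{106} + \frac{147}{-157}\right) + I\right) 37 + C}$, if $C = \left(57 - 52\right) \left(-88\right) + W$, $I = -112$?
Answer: $\frac{i \sqrt{315369586203}}{8321} \approx 67.489 i$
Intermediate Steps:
$W = \frac{53}{2}$ ($W = \frac{172 - 119}{2} = \frac{1}{2} \cdot 53 = \frac{53}{2} \approx 26.5$)
$C = - \frac{827}{2}$ ($C = \left(57 - 52\right) \left(-88\right) + \frac{53}{2} = 5 \left(-88\right) + \frac{53}{2} = -440 + \frac{53}{2} = - \frac{827}{2} \approx -413.5$)
$\sqrt{\left(\left(\frac{107}{106} + \frac{147}{-157}\right) + I\right) 37 + C} = \sqrt{\left(\left(\frac{107}{106} + \frac{147}{-157}\right) - 112\right) 37 - \frac{827}{2}} = \sqrt{\left(\left(107 \cdot \frac{1}{106} + 147 \left(- \frac{1}{157}\right)\right) - 112\right) 37 - \frac{827}{2}} = \sqrt{\left(\left(\frac{107}{106} - \frac{147}{157}\right) - 112\right) 37 - \frac{827}{2}} = \sqrt{\left(\frac{1217}{16642} - 112\right) 37 - \frac{827}{2}} = \sqrt{\left(- \frac{1862687}{16642}\right) 37 - \frac{827}{2}} = \sqrt{- \frac{68919419}{16642} - \frac{827}{2}} = \sqrt{- \frac{37900443}{8321}} = \frac{i \sqrt{315369586203}}{8321}$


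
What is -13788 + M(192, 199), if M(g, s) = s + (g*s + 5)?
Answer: 24624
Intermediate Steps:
M(g, s) = 5 + s + g*s (M(g, s) = s + (5 + g*s) = 5 + s + g*s)
-13788 + M(192, 199) = -13788 + (5 + 199 + 192*199) = -13788 + (5 + 199 + 38208) = -13788 + 38412 = 24624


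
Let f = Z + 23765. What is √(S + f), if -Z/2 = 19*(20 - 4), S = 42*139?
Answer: √28995 ≈ 170.28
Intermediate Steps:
S = 5838
Z = -608 (Z = -38*(20 - 4) = -38*16 = -2*304 = -608)
f = 23157 (f = -608 + 23765 = 23157)
√(S + f) = √(5838 + 23157) = √28995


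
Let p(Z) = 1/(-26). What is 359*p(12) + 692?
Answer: 17633/26 ≈ 678.19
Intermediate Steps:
p(Z) = -1/26
359*p(12) + 692 = 359*(-1/26) + 692 = -359/26 + 692 = 17633/26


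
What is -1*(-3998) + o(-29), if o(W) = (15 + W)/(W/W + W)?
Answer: 7997/2 ≈ 3998.5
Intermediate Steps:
o(W) = (15 + W)/(1 + W)
-1*(-3998) + o(-29) = -1*(-3998) + (15 - 29)/(1 - 29) = 3998 - 14/(-28) = 3998 - 1/28*(-14) = 3998 + ½ = 7997/2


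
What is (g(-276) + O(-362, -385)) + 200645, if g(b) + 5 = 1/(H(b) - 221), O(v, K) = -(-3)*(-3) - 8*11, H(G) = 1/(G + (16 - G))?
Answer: 708919489/3535 ≈ 2.0054e+5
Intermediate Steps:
H(G) = 1/16
O(v, K) = -97 (O(v, K) = -3*3 - 88 = -9 - 88 = -97)
g(b) = -17691/3535 (g(b) = -5 + 1/(1/16 - 221) = -5 + 1/(-3535/16) = -5 - 16/3535 = -17691/3535)
(g(-276) + O(-362, -385)) + 200645 = (-17691/3535 - 97) + 200645 = -360586/3535 + 200645 = 708919489/3535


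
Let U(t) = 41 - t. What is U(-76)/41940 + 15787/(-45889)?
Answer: -72970863/213842740 ≈ -0.34124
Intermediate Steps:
U(-76)/41940 + 15787/(-45889) = (41 - 1*(-76))/41940 + 15787/(-45889) = (41 + 76)*(1/41940) + 15787*(-1/45889) = 117*(1/41940) - 15787/45889 = 13/4660 - 15787/45889 = -72970863/213842740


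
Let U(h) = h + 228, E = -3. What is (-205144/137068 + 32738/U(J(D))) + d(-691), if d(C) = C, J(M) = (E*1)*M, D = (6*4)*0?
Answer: -2144278739/3906438 ≈ -548.91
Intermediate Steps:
D = 0 (D = 24*0 = 0)
J(M) = -3*M (J(M) = (-3*1)*M = -3*M)
U(h) = 228 + h
(-205144/137068 + 32738/U(J(D))) + d(-691) = (-205144/137068 + 32738/(228 - 3*0)) - 691 = (-205144*1/137068 + 32738/(228 + 0)) - 691 = (-51286/34267 + 32738/228) - 691 = (-51286/34267 + 32738*(1/228)) - 691 = (-51286/34267 + 16369/114) - 691 = 555069919/3906438 - 691 = -2144278739/3906438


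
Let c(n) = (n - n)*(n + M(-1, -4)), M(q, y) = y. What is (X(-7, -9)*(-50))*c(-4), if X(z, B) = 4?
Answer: 0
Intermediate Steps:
c(n) = 0 (c(n) = (n - n)*(n - 4) = 0*(-4 + n) = 0)
(X(-7, -9)*(-50))*c(-4) = (4*(-50))*0 = -200*0 = 0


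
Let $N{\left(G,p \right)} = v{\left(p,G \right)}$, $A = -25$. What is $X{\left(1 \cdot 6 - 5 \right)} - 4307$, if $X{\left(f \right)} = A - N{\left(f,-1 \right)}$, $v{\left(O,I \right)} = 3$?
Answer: $-4335$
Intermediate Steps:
$N{\left(G,p \right)} = 3$
$X{\left(f \right)} = -28$ ($X{\left(f \right)} = -25 - 3 = -28$)
$X{\left(1 \cdot 6 - 5 \right)} - 4307 = -28 - 4307 = -4335$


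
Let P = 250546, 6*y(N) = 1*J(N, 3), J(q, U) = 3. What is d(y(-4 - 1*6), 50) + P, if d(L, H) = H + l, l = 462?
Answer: 251058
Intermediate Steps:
y(N) = ½ (y(N) = (1*3)/6 = (⅙)*3 = ½)
d(L, H) = 462 + H (d(L, H) = H + 462 = 462 + H)
d(y(-4 - 1*6), 50) + P = (462 + 50) + 250546 = 512 + 250546 = 251058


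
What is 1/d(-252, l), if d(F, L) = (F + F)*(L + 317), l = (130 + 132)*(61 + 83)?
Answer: -1/19174680 ≈ -5.2152e-8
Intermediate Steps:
l = 37728 (l = 262*144 = 37728)
d(F, L) = 2*F*(317 + L) (d(F, L) = (2*F)*(317 + L) = 2*F*(317 + L))
1/d(-252, l) = 1/(2*(-252)*(317 + 37728)) = 1/(2*(-252)*38045) = 1/(-19174680) = -1/19174680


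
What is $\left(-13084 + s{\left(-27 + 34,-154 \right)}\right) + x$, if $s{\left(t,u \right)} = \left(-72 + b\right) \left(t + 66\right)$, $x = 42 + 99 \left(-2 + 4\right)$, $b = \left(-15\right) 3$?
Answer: $-21385$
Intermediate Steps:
$b = -45$
$x = 240$ ($x = 42 + 99 \cdot 2 = 42 + 198 = 240$)
$s{\left(t,u \right)} = -7722 - 117 t$ ($s{\left(t,u \right)} = \left(-72 - 45\right) \left(t + 66\right) = - 117 \left(66 + t\right) = -7722 - 117 t$)
$\left(-13084 + s{\left(-27 + 34,-154 \right)}\right) + x = \left(-13084 - \left(7722 + 117 \left(-27 + 34\right)\right)\right) + 240 = \left(-13084 - 8541\right) + 240 = -21625 + 240 = -21385$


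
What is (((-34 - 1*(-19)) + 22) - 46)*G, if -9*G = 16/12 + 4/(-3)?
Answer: 0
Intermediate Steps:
G = 0 (G = -(16/12 + 4/(-3))/9 = -(16*(1/12) + 4*(-⅓))/9 = -(4/3 - 4/3)/9 = -⅑*0 = 0)
(((-34 - 1*(-19)) + 22) - 46)*G = (((-34 - 1*(-19)) + 22) - 46)*0 = (((-34 + 19) + 22) - 46)*0 = ((-15 + 22) - 46)*0 = (7 - 46)*0 = -39*0 = 0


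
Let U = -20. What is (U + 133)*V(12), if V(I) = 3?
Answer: 339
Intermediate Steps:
(U + 133)*V(12) = (-20 + 133)*3 = 113*3 = 339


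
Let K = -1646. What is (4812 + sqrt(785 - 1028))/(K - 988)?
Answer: -802/439 - 3*I*sqrt(3)/878 ≈ -1.8269 - 0.0059182*I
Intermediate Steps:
(4812 + sqrt(785 - 1028))/(K - 988) = (4812 + sqrt(785 - 1028))/(-1646 - 988) = (4812 + sqrt(-243))/(-2634) = (4812 + 9*I*sqrt(3))*(-1/2634) = -802/439 - 3*I*sqrt(3)/878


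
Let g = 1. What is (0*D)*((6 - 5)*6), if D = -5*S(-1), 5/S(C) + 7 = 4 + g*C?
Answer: 0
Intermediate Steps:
S(C) = 5/(-3 + C) (S(C) = 5/(-7 + (4 + 1*C)) = 5/(-7 + (4 + C)) = 5/(-3 + C))
D = 25/4 (D = -25/(-3 - 1) = -25/(-4) = -25*(-1)/4 = -5*(-5/4) = 25/4 ≈ 6.2500)
(0*D)*((6 - 5)*6) = (0*(25/4))*((6 - 5)*6) = 0*(1*6) = 0*6 = 0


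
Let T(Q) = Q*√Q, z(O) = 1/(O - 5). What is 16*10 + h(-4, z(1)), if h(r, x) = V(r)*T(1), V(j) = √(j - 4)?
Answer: 160 + 2*I*√2 ≈ 160.0 + 2.8284*I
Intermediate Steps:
V(j) = √(-4 + j)
z(O) = 1/(-5 + O)
T(Q) = Q^(3/2)
h(r, x) = √(-4 + r) (h(r, x) = √(-4 + r)*1^(3/2) = √(-4 + r)*1 = √(-4 + r))
16*10 + h(-4, z(1)) = 16*10 + √(-4 - 4) = 160 + √(-8) = 160 + 2*I*√2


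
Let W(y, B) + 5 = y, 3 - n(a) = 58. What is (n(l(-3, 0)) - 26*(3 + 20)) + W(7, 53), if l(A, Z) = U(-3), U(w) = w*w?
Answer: -651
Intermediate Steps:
U(w) = w²
l(A, Z) = 9 (l(A, Z) = (-3)² = 9)
n(a) = -55 (n(a) = 3 - 1*58 = 3 - 58 = -55)
W(y, B) = -5 + y
(n(l(-3, 0)) - 26*(3 + 20)) + W(7, 53) = (-55 - 26*(3 + 20)) + (-5 + 7) = (-55 - 26*23) + 2 = (-55 - 598) + 2 = -653 + 2 = -651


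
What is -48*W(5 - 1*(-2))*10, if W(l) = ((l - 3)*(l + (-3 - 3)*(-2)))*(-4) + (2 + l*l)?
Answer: 121440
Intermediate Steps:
W(l) = 2 + l² - 4*(-3 + l)*(12 + l) (W(l) = ((-3 + l)*(l - 6*(-2)))*(-4) + (2 + l²) = ((-3 + l)*(l + 12))*(-4) + (2 + l²) = ((-3 + l)*(12 + l))*(-4) + (2 + l²) = -4*(-3 + l)*(12 + l) + (2 + l²) = 2 + l² - 4*(-3 + l)*(12 + l))
-48*W(5 - 1*(-2))*10 = -48*(146 - 36*(5 - 1*(-2)) - 3*(5 - 1*(-2))²)*10 = -48*(146 - 36*(5 + 2) - 3*(5 + 2)²)*10 = -48*(146 - 36*7 - 3*7²)*10 = -48*(146 - 252 - 3*49)*10 = -48*(146 - 252 - 147)*10 = -48*(-253)*10 = 12144*10 = 121440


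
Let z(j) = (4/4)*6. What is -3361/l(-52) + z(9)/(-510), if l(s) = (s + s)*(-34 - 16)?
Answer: -58177/88400 ≈ -0.65811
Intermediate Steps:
l(s) = -100*s (l(s) = (2*s)*(-50) = -100*s)
z(j) = 6 (z(j) = (4*(¼))*6 = 1*6 = 6)
-3361/l(-52) + z(9)/(-510) = -3361/((-100*(-52))) + 6/(-510) = -3361/5200 + 6*(-1/510) = -3361*1/5200 - 1/85 = -3361/5200 - 1/85 = -58177/88400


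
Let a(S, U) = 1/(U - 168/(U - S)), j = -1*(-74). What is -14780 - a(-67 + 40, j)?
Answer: -107982781/7306 ≈ -14780.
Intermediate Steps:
j = 74
-14780 - a(-67 + 40, j) = -14780 - ((-67 + 40) - 1*74)/(168 - 1*74² + (-67 + 40)*74) = -14780 - (-27 - 74)/(168 - 1*5476 - 27*74) = -14780 - (-101)/(168 - 5476 - 1998) = -14780 - (-101)/(-7306) = -14780 - (-1)*(-101)/7306 = -14780 - 1*101/7306 = -14780 - 101/7306 = -107982781/7306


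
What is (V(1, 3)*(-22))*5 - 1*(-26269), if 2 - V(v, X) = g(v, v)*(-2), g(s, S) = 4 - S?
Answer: 25389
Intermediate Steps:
V(v, X) = 10 - 2*v (V(v, X) = 2 - (4 - v)*(-2) = 2 - (-8 + 2*v) = 2 + (8 - 2*v) = 10 - 2*v)
(V(1, 3)*(-22))*5 - 1*(-26269) = ((10 - 2*1)*(-22))*5 - 1*(-26269) = ((10 - 2)*(-22))*5 + 26269 = (8*(-22))*5 + 26269 = -176*5 + 26269 = -880 + 26269 = 25389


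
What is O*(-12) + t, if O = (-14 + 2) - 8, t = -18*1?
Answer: 222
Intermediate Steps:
t = -18
O = -20 (O = -12 - 8 = -20)
O*(-12) + t = -20*(-12) - 18 = 240 - 18 = 222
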